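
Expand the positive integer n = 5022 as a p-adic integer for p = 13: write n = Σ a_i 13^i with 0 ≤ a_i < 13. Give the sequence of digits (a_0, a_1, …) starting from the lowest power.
(a_0, a_1, …) = (4, 9, 3, 2)

Repeated division by 13 gives the digits low-to-high: 5022 = 4 + 9·13^1 + 3·13^2 + 2·13^3. Digit sequence: (4, 9, 3, 2).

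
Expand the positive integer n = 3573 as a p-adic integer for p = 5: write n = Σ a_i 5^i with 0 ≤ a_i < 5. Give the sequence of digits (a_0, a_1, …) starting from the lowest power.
(a_0, a_1, …) = (3, 4, 2, 3, 0, 1)

Repeated division by 5 gives the digits low-to-high: 3573 = 3 + 4·5^1 + 2·5^2 + 3·5^3 + 1·5^5. Digit sequence: (3, 4, 2, 3, 0, 1).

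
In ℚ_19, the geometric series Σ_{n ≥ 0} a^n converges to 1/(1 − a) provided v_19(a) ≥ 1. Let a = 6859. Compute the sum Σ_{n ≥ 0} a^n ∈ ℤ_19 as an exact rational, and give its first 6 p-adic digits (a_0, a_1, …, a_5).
Σ a^n = 1/(1 − a) = -1/6858;  first 6 digits = (1, 0, 0, 1, 0, 0)

v_19(a) = 3 ≥ 1, so the series converges in ℤ_19 to 1/(1 − a) = 1/(1 − 6859) = -1/6858. Expand this rational in ℤ_19: compute digits iteratively via d_i = x_i mod 19, x_{i+1} = (x_i − d_i)/19. The first 6 digits are (1, 0, 0, 1, 0, 0).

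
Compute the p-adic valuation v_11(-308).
v_11(-308) = 1

v_11(n) is the largest exponent k such that 11^k divides n. Factor out: -308 = -11^1 · 28. (Sign doesn't affect v_p.) So v_11(-308) = 1.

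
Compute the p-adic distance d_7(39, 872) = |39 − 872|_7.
d_7(39, 872) = 1/49

Step 1 — x − y = 39 − 872 = -833. Step 2 — v_7(-833) = 2 (factor: -833 = −(7^2 · 17); the sign does not affect v_p). Step 3 — |x − y|_7 = 7^{-2} = 1/49.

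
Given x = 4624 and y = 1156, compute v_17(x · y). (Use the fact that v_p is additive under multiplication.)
v_17(5345344) = 4

v_p(x) = 2 (factor: 4624 = 17^2 · 16); v_p(y) = 2 (factor: 1156 = 17^2 · 4). Additivity: v_p(xy) = v_p(x) + v_p(y) = 2 + 2 = 4. (Direct check: xy = 5345344 = 17^4 · (64).)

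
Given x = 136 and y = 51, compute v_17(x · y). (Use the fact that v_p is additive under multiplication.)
v_17(6936) = 2

v_p(x) = 1 (factor: 136 = 17^1 · 8); v_p(y) = 1 (factor: 51 = 17^1 · 3). Additivity: v_p(xy) = v_p(x) + v_p(y) = 1 + 1 = 2. (Direct check: xy = 6936 = 17^2 · (24).)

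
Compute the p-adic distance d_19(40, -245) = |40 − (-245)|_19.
d_19(40, -245) = 1/19

Step 1 — x − y = 40 − (-245) = 285. Step 2 — v_19(285) = 1 (factor: 285 = (19^1 · 15); the sign does not affect v_p). Step 3 — |x − y|_19 = 19^{-1} = 1/19.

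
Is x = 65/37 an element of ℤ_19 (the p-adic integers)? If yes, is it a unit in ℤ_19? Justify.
x ∈ ℤ_19^× (unit); v_19(x) = 0

ℤ_19 = {x ∈ ℚ_19 : v_19(x) ≥ 0} and ℤ_19^× = {x ∈ ℤ_19 : v_19(x) = 0}. Here v_19(65/37) = v_19(num) − v_19(den) = 0; compare against these criteria.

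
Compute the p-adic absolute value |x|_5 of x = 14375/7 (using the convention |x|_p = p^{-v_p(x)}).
|14375/7|_5 = 1/625

Step 1 — compute v_5(x) by factoring powers of 5 out of the numerator and denominator: v_5(14375/7) = 4. Step 2 — apply |x|_p = p^{-v_p(x)} = 5^{-4} = 1/625.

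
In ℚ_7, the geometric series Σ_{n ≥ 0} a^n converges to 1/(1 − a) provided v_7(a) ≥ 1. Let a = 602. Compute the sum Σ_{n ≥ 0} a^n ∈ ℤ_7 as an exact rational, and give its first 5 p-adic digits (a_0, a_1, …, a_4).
Σ a^n = 1/(1 − a) = -1/601;  first 5 digits = (1, 2, 2, 2, 4)

v_7(a) = 1 ≥ 1, so the series converges in ℤ_7 to 1/(1 − a) = 1/(1 − 602) = -1/601. Expand this rational in ℤ_7: compute digits iteratively via d_i = x_i mod 7, x_{i+1} = (x_i − d_i)/7. The first 5 digits are (1, 2, 2, 2, 4).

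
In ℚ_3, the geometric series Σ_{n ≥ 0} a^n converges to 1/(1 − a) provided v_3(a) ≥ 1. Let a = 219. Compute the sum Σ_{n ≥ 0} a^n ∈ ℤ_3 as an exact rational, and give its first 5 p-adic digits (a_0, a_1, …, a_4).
Σ a^n = 1/(1 − a) = -1/218;  first 5 digits = (1, 1, 1, 0, 2)

v_3(a) = 1 ≥ 1, so the series converges in ℤ_3 to 1/(1 − a) = 1/(1 − 219) = -1/218. Expand this rational in ℤ_3: compute digits iteratively via d_i = x_i mod 3, x_{i+1} = (x_i − d_i)/3. The first 5 digits are (1, 1, 1, 0, 2).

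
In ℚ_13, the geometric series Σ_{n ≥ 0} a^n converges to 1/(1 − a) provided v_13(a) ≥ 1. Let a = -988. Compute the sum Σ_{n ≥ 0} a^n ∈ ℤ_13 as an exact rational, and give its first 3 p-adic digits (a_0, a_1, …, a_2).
Σ a^n = 1/(1 − a) = 1/989;  first 3 digits = (1, 2, 11)

v_13(a) = 1 ≥ 1, so the series converges in ℤ_13 to 1/(1 − a) = 1/(1 − (-988)) = 1/989. Expand this rational in ℤ_13: compute digits iteratively via d_i = x_i mod 13, x_{i+1} = (x_i − d_i)/13. The first 3 digits are (1, 2, 11).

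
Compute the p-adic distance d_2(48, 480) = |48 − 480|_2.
d_2(48, 480) = 1/16

Step 1 — x − y = 48 − 480 = -432. Step 2 — v_2(-432) = 4 (factor: -432 = −(2^4 · 27); the sign does not affect v_p). Step 3 — |x − y|_2 = 2^{-4} = 1/16.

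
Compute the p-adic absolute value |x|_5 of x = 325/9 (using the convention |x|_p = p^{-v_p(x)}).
|325/9|_5 = 1/25

Step 1 — compute v_5(x) by factoring powers of 5 out of the numerator and denominator: v_5(325/9) = 2. Step 2 — apply |x|_p = p^{-v_p(x)} = 5^{-2} = 1/25.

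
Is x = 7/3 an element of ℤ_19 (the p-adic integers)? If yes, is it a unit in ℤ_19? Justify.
x ∈ ℤ_19^× (unit); v_19(x) = 0

ℤ_19 = {x ∈ ℚ_19 : v_19(x) ≥ 0} and ℤ_19^× = {x ∈ ℤ_19 : v_19(x) = 0}. Here v_19(7/3) = v_19(num) − v_19(den) = 0; compare against these criteria.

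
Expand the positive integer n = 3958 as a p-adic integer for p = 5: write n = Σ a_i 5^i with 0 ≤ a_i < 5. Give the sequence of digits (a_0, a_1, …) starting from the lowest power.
(a_0, a_1, …) = (3, 1, 3, 1, 1, 1)

Repeated division by 5 gives the digits low-to-high: 3958 = 3 + 1·5^1 + 3·5^2 + 1·5^3 + 1·5^4 + 1·5^5. Digit sequence: (3, 1, 3, 1, 1, 1).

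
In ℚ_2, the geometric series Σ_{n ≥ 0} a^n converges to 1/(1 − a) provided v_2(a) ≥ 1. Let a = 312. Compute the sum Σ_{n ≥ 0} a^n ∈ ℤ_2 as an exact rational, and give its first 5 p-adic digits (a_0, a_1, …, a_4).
Σ a^n = 1/(1 − a) = -1/311;  first 5 digits = (1, 0, 0, 1, 1)

v_2(a) = 3 ≥ 1, so the series converges in ℤ_2 to 1/(1 − a) = 1/(1 − 312) = -1/311. Expand this rational in ℤ_2: compute digits iteratively via d_i = x_i mod 2, x_{i+1} = (x_i − d_i)/2. The first 5 digits are (1, 0, 0, 1, 1).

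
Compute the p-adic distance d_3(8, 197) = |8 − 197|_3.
d_3(8, 197) = 1/27

Step 1 — x − y = 8 − 197 = -189. Step 2 — v_3(-189) = 3 (factor: -189 = −(3^3 · 7); the sign does not affect v_p). Step 3 — |x − y|_3 = 3^{-3} = 1/27.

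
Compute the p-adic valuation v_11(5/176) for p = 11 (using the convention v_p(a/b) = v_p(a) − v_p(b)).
v_11(5/176) = -1

Factor powers of 11 from the numerator and denominator of the reduced fraction: 5 = 11^0 · 5 and 176 = 11^1 · 16. Apply v_p(a/b) = v_p(a) − v_p(b): v_11(5/176) = 0 − 1 = -1.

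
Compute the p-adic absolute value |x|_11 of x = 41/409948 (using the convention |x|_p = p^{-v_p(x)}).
|41/409948|_11 = 14641

Step 1 — compute v_11(x) by factoring powers of 11 out of the numerator and denominator: v_11(41/409948) = -4. Step 2 — apply |x|_p = p^{-v_p(x)} = 11^{4} = 14641.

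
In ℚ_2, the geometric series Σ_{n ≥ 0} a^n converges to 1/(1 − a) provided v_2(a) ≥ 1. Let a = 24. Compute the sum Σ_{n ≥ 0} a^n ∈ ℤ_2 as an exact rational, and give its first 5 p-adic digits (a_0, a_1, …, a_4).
Σ a^n = 1/(1 − a) = -1/23;  first 5 digits = (1, 0, 0, 1, 1)

v_2(a) = 3 ≥ 1, so the series converges in ℤ_2 to 1/(1 − a) = 1/(1 − 24) = -1/23. Expand this rational in ℤ_2: compute digits iteratively via d_i = x_i mod 2, x_{i+1} = (x_i − d_i)/2. The first 5 digits are (1, 0, 0, 1, 1).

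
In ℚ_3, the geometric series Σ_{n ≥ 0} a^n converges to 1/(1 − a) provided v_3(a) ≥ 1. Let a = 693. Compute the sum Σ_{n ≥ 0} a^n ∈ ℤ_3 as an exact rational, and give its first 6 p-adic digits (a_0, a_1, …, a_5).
Σ a^n = 1/(1 − a) = -1/692;  first 6 digits = (1, 0, 2, 1, 0, 2)

v_3(a) = 2 ≥ 1, so the series converges in ℤ_3 to 1/(1 − a) = 1/(1 − 693) = -1/692. Expand this rational in ℤ_3: compute digits iteratively via d_i = x_i mod 3, x_{i+1} = (x_i − d_i)/3. The first 6 digits are (1, 0, 2, 1, 0, 2).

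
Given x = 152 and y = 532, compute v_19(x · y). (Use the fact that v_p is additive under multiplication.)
v_19(80864) = 2

v_p(x) = 1 (factor: 152 = 19^1 · 8); v_p(y) = 1 (factor: 532 = 19^1 · 28). Additivity: v_p(xy) = v_p(x) + v_p(y) = 1 + 1 = 2. (Direct check: xy = 80864 = 19^2 · (224).)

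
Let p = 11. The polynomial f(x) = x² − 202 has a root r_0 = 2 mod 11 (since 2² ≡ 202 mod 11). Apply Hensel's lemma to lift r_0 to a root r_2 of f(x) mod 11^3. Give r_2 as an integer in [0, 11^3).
r_2 = 354 (mod 1331)

Hensel's recurrence: r_{i+1} = r_i − f(r_i)·(f′(r_i))^{-1} mod 11^{i+2}, with f′(x) = 2x. Iterate:
  r_0 = 2 (mod 11)
  r_1 = 112 (mod 121)
  r_2 = 354 (mod 1331)
Final: r_2 = 354, and one checks f(r_2) ≡ 0 mod 11^3.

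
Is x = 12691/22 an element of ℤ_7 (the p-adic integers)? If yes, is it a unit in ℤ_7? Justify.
x ∈ ℤ_7 but not a unit; v_7(x) = 3 > 0

ℤ_7 = {x ∈ ℚ_7 : v_7(x) ≥ 0} and ℤ_7^× = {x ∈ ℤ_7 : v_7(x) = 0}. Here v_7(12691/22) = v_7(num) − v_7(den) = 3; compare against these criteria.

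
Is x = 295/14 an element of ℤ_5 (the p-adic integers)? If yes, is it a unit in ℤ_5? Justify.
x ∈ ℤ_5 but not a unit; v_5(x) = 1 > 0

ℤ_5 = {x ∈ ℚ_5 : v_5(x) ≥ 0} and ℤ_5^× = {x ∈ ℤ_5 : v_5(x) = 0}. Here v_5(295/14) = v_5(num) − v_5(den) = 1; compare against these criteria.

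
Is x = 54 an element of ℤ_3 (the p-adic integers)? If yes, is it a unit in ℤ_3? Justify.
x ∈ ℤ_3 but not a unit; v_3(x) = 3 > 0

ℤ_3 = {x ∈ ℚ_3 : v_3(x) ≥ 0} and ℤ_3^× = {x ∈ ℤ_3 : v_3(x) = 0}. Here v_3(54) = v_3(num) − v_3(den) = 3; compare against these criteria.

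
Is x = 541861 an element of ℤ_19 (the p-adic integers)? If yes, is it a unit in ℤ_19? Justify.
x ∈ ℤ_19 but not a unit; v_19(x) = 3 > 0

ℤ_19 = {x ∈ ℚ_19 : v_19(x) ≥ 0} and ℤ_19^× = {x ∈ ℤ_19 : v_19(x) = 0}. Here v_19(541861) = v_19(num) − v_19(den) = 3; compare against these criteria.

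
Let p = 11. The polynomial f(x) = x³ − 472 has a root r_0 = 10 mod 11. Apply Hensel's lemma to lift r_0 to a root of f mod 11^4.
r_3 = 8304 (mod 14641)

Hensel: r_{i+1} = r_i − f(r_i)/f′(r_i) mod 11^{i+2}, where f′(x) = 3x². Iterate:
  r_0 = 10 (mod 11)
  r_1 = 76 (mod 121)
  r_2 = 318 (mod 1331)
  r_3 = 8304 (mod 14641)
Final: r = 8304 with f(r) ≡ 0 mod 11^4.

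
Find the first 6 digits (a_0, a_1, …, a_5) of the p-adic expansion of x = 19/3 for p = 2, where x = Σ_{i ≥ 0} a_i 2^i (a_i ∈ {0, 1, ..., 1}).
(a_0, …, a_5) = (1, 0, 0, 0, 1, 1)

v_2(19/3) = 0 (numerator and denominator both coprime to 2), so x ∈ ℤ_2^×. Compute digits iteratively via a_i = x_i mod 2, x_{i+1} = (x_i − a_i)/2, with x_0 = x:
  x_0 = 19/3;  a_0 = 1;  x_1 = (x_0 − 1)/2 = 8/3
  x_1 = 8/3;  a_1 = 0;  x_2 = (x_1 − 0)/2 = 4/3
  x_2 = 4/3;  a_2 = 0;  x_3 = (x_2 − 0)/2 = 2/3
  x_3 = 2/3;  a_3 = 0;  x_4 = (x_3 − 0)/2 = 1/3
  x_4 = 1/3;  a_4 = 1;  x_5 = (x_4 − 1)/2 = -1/3
  x_5 = -1/3;  a_5 = 1;  x_6 = (x_5 − 1)/2 = -2/3
Digits: (1, 0, 0, 0, 1, 1).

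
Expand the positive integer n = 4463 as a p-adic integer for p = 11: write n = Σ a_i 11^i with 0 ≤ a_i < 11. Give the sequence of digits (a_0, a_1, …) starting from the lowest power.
(a_0, a_1, …) = (8, 9, 3, 3)

Repeated division by 11 gives the digits low-to-high: 4463 = 8 + 9·11^1 + 3·11^2 + 3·11^3. Digit sequence: (8, 9, 3, 3).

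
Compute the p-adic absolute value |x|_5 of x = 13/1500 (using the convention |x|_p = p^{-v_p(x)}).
|13/1500|_5 = 125

Step 1 — compute v_5(x) by factoring powers of 5 out of the numerator and denominator: v_5(13/1500) = -3. Step 2 — apply |x|_p = p^{-v_p(x)} = 5^{3} = 125.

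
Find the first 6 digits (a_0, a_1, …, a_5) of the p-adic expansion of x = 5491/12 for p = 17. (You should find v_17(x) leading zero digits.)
(a_0, …, a_5) = (0, 0, 3, 7, 1, 7)

v_17(5491/12) = 2, so a_0 = ... = a_1 = 0. Factor out: x = 17^2 · u with u = 19/12 a unit in ℤ_17. Expand u iteratively via a_{v+i} = u_i mod 17, u_{i+1} = (u_i − a_{v+i})/17:
  u_0 = 19/12;  a_2 = 3;  u_1 = (u_0 − 3)/17 = -1/12
  u_1 = -1/12;  a_3 = 7;  u_2 = (u_1 − 7)/17 = -5/12
  u_2 = -5/12;  a_4 = 1;  u_3 = (u_2 − 1)/17 = -1/12
  u_3 = -1/12;  a_5 = 7;  u_4 = (u_3 − 7)/17 = -5/12
Digits: (0, 0, 3, 7, 1, 7).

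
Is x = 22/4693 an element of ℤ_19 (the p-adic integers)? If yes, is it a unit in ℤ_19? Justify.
x ∉ ℤ_19 (v_19(x) = -2 < 0)

ℤ_19 = {x ∈ ℚ_19 : v_19(x) ≥ 0} and ℤ_19^× = {x ∈ ℤ_19 : v_19(x) = 0}. Here v_19(22/4693) = v_19(num) − v_19(den) = -2; compare against these criteria.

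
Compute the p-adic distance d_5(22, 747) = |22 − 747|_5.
d_5(22, 747) = 1/25

Step 1 — x − y = 22 − 747 = -725. Step 2 — v_5(-725) = 2 (factor: -725 = −(5^2 · 29); the sign does not affect v_p). Step 3 — |x − y|_5 = 5^{-2} = 1/25.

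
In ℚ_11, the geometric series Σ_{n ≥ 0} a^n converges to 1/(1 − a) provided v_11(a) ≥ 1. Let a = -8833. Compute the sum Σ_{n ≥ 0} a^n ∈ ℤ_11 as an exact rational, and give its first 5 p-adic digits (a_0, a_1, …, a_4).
Σ a^n = 1/(1 − a) = 1/8834;  first 5 digits = (1, 0, 4, 4, 4)

v_11(a) = 2 ≥ 1, so the series converges in ℤ_11 to 1/(1 − a) = 1/(1 − (-8833)) = 1/8834. Expand this rational in ℤ_11: compute digits iteratively via d_i = x_i mod 11, x_{i+1} = (x_i − d_i)/11. The first 5 digits are (1, 0, 4, 4, 4).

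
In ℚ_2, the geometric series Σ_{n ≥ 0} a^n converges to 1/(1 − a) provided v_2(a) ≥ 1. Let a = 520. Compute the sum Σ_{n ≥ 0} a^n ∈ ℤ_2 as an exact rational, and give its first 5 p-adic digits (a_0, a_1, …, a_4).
Σ a^n = 1/(1 − a) = -1/519;  first 5 digits = (1, 0, 0, 1, 0)

v_2(a) = 3 ≥ 1, so the series converges in ℤ_2 to 1/(1 − a) = 1/(1 − 520) = -1/519. Expand this rational in ℤ_2: compute digits iteratively via d_i = x_i mod 2, x_{i+1} = (x_i − d_i)/2. The first 5 digits are (1, 0, 0, 1, 0).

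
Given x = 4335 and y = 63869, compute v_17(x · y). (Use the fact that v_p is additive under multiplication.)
v_17(276872115) = 5

v_p(x) = 2 (factor: 4335 = 17^2 · 15); v_p(y) = 3 (factor: 63869 = 17^3 · 13). Additivity: v_p(xy) = v_p(x) + v_p(y) = 2 + 3 = 5. (Direct check: xy = 276872115 = 17^5 · (195).)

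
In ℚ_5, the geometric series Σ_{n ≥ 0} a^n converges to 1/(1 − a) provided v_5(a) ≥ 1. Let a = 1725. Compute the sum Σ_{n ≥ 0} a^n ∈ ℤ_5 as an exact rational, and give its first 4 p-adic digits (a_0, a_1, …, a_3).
Σ a^n = 1/(1 − a) = -1/1724;  first 4 digits = (1, 0, 4, 3)

v_5(a) = 2 ≥ 1, so the series converges in ℤ_5 to 1/(1 − a) = 1/(1 − 1725) = -1/1724. Expand this rational in ℤ_5: compute digits iteratively via d_i = x_i mod 5, x_{i+1} = (x_i − d_i)/5. The first 4 digits are (1, 0, 4, 3).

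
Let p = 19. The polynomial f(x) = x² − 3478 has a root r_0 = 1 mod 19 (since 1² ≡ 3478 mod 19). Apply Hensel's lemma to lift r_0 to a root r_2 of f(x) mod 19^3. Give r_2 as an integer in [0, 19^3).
r_2 = 5530 (mod 6859)

Hensel's recurrence: r_{i+1} = r_i − f(r_i)·(f′(r_i))^{-1} mod 19^{i+2}, with f′(x) = 2x. Iterate:
  r_0 = 1 (mod 19)
  r_1 = 115 (mod 361)
  r_2 = 5530 (mod 6859)
Final: r_2 = 5530, and one checks f(r_2) ≡ 0 mod 19^3.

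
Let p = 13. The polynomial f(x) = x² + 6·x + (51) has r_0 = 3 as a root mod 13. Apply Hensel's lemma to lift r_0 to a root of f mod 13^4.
r_3 = 7179 (mod 28561)

Hensel: r_{i+1} = r_i − f(r_i)·(f′(r_i))^{-1} mod 13^{i+2}, f′(x) = 2x + 6. Iterate:
  r_0 = 3 (mod 13)
  r_1 = 81 (mod 169)
  r_2 = 588 (mod 2197)
  r_3 = 7179 (mod 28561)
Final: r = 7179 satisfies f(r) ≡ 0 mod 13^4.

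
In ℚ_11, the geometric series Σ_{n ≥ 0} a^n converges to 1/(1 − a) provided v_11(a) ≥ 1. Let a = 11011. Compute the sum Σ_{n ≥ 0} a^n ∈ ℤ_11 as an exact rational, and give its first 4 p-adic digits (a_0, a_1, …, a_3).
Σ a^n = 1/(1 − a) = -1/11010;  first 4 digits = (1, 0, 3, 8)

v_11(a) = 2 ≥ 1, so the series converges in ℤ_11 to 1/(1 − a) = 1/(1 − 11011) = -1/11010. Expand this rational in ℤ_11: compute digits iteratively via d_i = x_i mod 11, x_{i+1} = (x_i − d_i)/11. The first 4 digits are (1, 0, 3, 8).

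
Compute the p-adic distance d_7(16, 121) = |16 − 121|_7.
d_7(16, 121) = 1/7

Step 1 — x − y = 16 − 121 = -105. Step 2 — v_7(-105) = 1 (factor: -105 = −(7^1 · 15); the sign does not affect v_p). Step 3 — |x − y|_7 = 7^{-1} = 1/7.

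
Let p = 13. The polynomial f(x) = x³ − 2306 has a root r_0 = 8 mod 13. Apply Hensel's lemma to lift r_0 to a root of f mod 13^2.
r_1 = 86 (mod 169)

Hensel: r_{i+1} = r_i − f(r_i)/f′(r_i) mod 13^{i+2}, where f′(x) = 3x². Iterate:
  r_0 = 8 (mod 13)
  r_1 = 86 (mod 169)
Final: r = 86 with f(r) ≡ 0 mod 13^2.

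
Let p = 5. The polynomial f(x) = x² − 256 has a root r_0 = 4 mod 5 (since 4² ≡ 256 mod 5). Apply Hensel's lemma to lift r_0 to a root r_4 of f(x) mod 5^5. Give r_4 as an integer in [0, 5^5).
r_4 = 3109 (mod 3125)

Hensel's recurrence: r_{i+1} = r_i − f(r_i)·(f′(r_i))^{-1} mod 5^{i+2}, with f′(x) = 2x. Iterate:
  r_0 = 4 (mod 5)
  r_1 = 9 (mod 25)
  r_2 = 109 (mod 125)
  r_3 = 609 (mod 625)
  r_4 = 3109 (mod 3125)
Final: r_4 = 3109, and one checks f(r_4) ≡ 0 mod 5^5.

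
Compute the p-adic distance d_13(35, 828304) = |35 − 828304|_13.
d_13(35, 828304) = 1/28561

Step 1 — x − y = 35 − 828304 = -828269. Step 2 — v_13(-828269) = 4 (factor: -828269 = −(13^4 · 29); the sign does not affect v_p). Step 3 — |x − y|_13 = 13^{-4} = 1/28561.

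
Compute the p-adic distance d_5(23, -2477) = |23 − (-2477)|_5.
d_5(23, -2477) = 1/625

Step 1 — x − y = 23 − (-2477) = 2500. Step 2 — v_5(2500) = 4 (factor: 2500 = (5^4 · 4); the sign does not affect v_p). Step 3 — |x − y|_5 = 5^{-4} = 1/625.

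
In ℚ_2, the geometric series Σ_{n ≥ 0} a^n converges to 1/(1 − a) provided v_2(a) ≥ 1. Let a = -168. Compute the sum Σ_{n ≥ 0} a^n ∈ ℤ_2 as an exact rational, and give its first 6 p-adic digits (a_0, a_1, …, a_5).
Σ a^n = 1/(1 − a) = 1/169;  first 6 digits = (1, 0, 0, 1, 1, 0)

v_2(a) = 3 ≥ 1, so the series converges in ℤ_2 to 1/(1 − a) = 1/(1 − (-168)) = 1/169. Expand this rational in ℤ_2: compute digits iteratively via d_i = x_i mod 2, x_{i+1} = (x_i − d_i)/2. The first 6 digits are (1, 0, 0, 1, 1, 0).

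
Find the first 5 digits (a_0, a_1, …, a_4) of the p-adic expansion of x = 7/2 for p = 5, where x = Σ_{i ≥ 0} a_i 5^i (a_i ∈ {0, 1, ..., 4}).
(a_0, …, a_4) = (1, 3, 2, 2, 2)

v_5(7/2) = 0 (numerator and denominator both coprime to 5), so x ∈ ℤ_5^×. Compute digits iteratively via a_i = x_i mod 5, x_{i+1} = (x_i − a_i)/5, with x_0 = x:
  x_0 = 7/2;  a_0 = 1;  x_1 = (x_0 − 1)/5 = 1/2
  x_1 = 1/2;  a_1 = 3;  x_2 = (x_1 − 3)/5 = -1/2
  x_2 = -1/2;  a_2 = 2;  x_3 = (x_2 − 2)/5 = -1/2
  x_3 = -1/2;  a_3 = 2;  x_4 = (x_3 − 2)/5 = -1/2
  x_4 = -1/2;  a_4 = 2;  x_5 = (x_4 − 2)/5 = -1/2
Digits: (1, 3, 2, 2, 2).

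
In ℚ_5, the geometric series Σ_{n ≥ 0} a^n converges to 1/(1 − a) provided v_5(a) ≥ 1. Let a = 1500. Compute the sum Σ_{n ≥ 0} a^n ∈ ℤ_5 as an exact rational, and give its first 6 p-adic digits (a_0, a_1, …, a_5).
Σ a^n = 1/(1 − a) = -1/1499;  first 6 digits = (1, 0, 0, 2, 2, 0)

v_5(a) = 3 ≥ 1, so the series converges in ℤ_5 to 1/(1 − a) = 1/(1 − 1500) = -1/1499. Expand this rational in ℤ_5: compute digits iteratively via d_i = x_i mod 5, x_{i+1} = (x_i − d_i)/5. The first 6 digits are (1, 0, 0, 2, 2, 0).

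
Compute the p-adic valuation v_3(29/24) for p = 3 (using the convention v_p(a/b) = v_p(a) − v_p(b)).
v_3(29/24) = -1

Factor powers of 3 from the numerator and denominator of the reduced fraction: 29 = 3^0 · 29 and 24 = 3^1 · 8. Apply v_p(a/b) = v_p(a) − v_p(b): v_3(29/24) = 0 − 1 = -1.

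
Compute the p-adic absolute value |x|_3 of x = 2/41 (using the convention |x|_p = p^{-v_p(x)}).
|2/41|_3 = 1

Step 1 — compute v_3(x) by factoring powers of 3 out of the numerator and denominator: v_3(2/41) = 0. Step 2 — apply |x|_p = p^{-v_p(x)} = 3^{0} = 1.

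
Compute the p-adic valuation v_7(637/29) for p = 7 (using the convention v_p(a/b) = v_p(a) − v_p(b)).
v_7(637/29) = 2

Factor powers of 7 from the numerator and denominator of the reduced fraction: 637 = 7^2 · 13 and 29 = 7^0 · 29. Apply v_p(a/b) = v_p(a) − v_p(b): v_7(637/29) = 2 − 0 = 2.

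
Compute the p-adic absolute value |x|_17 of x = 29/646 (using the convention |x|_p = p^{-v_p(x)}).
|29/646|_17 = 17

Step 1 — compute v_17(x) by factoring powers of 17 out of the numerator and denominator: v_17(29/646) = -1. Step 2 — apply |x|_p = p^{-v_p(x)} = 17^{1} = 17.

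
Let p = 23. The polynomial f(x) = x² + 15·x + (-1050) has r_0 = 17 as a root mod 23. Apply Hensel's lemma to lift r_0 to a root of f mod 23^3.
r_2 = 12000 (mod 12167)

Hensel: r_{i+1} = r_i − f(r_i)·(f′(r_i))^{-1} mod 23^{i+2}, f′(x) = 2x + 15. Iterate:
  r_0 = 17 (mod 23)
  r_1 = 362 (mod 529)
  r_2 = 12000 (mod 12167)
Final: r = 12000 satisfies f(r) ≡ 0 mod 23^3.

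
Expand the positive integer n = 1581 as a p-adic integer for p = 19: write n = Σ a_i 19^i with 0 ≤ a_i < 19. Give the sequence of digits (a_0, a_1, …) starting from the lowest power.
(a_0, a_1, …) = (4, 7, 4)

Repeated division by 19 gives the digits low-to-high: 1581 = 4 + 7·19^1 + 4·19^2. Digit sequence: (4, 7, 4).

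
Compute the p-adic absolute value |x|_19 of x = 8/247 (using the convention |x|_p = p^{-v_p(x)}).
|8/247|_19 = 19

Step 1 — compute v_19(x) by factoring powers of 19 out of the numerator and denominator: v_19(8/247) = -1. Step 2 — apply |x|_p = p^{-v_p(x)} = 19^{1} = 19.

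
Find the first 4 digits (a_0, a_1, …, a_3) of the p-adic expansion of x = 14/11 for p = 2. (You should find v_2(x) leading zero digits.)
(a_0, …, a_3) = (0, 1, 0, 1)

v_2(14/11) = 1, so a_0 = ... = a_0 = 0. Factor out: x = 2^1 · u with u = 7/11 a unit in ℤ_2. Expand u iteratively via a_{v+i} = u_i mod 2, u_{i+1} = (u_i − a_{v+i})/2:
  u_0 = 7/11;  a_1 = 1;  u_1 = (u_0 − 1)/2 = -2/11
  u_1 = -2/11;  a_2 = 0;  u_2 = (u_1 − 0)/2 = -1/11
  u_2 = -1/11;  a_3 = 1;  u_3 = (u_2 − 1)/2 = -6/11
Digits: (0, 1, 0, 1).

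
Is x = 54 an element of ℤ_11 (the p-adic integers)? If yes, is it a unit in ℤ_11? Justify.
x ∈ ℤ_11^× (unit); v_11(x) = 0

ℤ_11 = {x ∈ ℚ_11 : v_11(x) ≥ 0} and ℤ_11^× = {x ∈ ℤ_11 : v_11(x) = 0}. Here v_11(54) = v_11(num) − v_11(den) = 0; compare against these criteria.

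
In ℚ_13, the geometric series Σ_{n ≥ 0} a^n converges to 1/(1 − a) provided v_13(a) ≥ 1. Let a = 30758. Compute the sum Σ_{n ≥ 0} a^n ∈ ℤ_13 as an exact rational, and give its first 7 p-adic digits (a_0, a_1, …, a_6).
Σ a^n = 1/(1 − a) = -1/30757;  first 7 digits = (1, 0, 0, 1, 1, 0, 1)

v_13(a) = 3 ≥ 1, so the series converges in ℤ_13 to 1/(1 − a) = 1/(1 − 30758) = -1/30757. Expand this rational in ℤ_13: compute digits iteratively via d_i = x_i mod 13, x_{i+1} = (x_i − d_i)/13. The first 7 digits are (1, 0, 0, 1, 1, 0, 1).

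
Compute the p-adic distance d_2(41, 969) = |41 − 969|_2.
d_2(41, 969) = 1/32

Step 1 — x − y = 41 − 969 = -928. Step 2 — v_2(-928) = 5 (factor: -928 = −(2^5 · 29); the sign does not affect v_p). Step 3 — |x − y|_2 = 2^{-5} = 1/32.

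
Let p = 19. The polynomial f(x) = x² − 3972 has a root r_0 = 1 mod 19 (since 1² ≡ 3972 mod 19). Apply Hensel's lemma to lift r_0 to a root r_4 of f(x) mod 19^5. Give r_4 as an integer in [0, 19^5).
r_4 = 197468 (mod 2476099)

Hensel's recurrence: r_{i+1} = r_i − f(r_i)·(f′(r_i))^{-1} mod 19^{i+2}, with f′(x) = 2x. Iterate:
  r_0 = 1 (mod 19)
  r_1 = 1 (mod 361)
  r_2 = 5416 (mod 6859)
  r_3 = 67147 (mod 130321)
  r_4 = 197468 (mod 2476099)
Final: r_4 = 197468, and one checks f(r_4) ≡ 0 mod 19^5.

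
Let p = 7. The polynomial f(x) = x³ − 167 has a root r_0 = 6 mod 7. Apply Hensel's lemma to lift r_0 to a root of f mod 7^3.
r_2 = 104 (mod 343)

Hensel: r_{i+1} = r_i − f(r_i)/f′(r_i) mod 7^{i+2}, where f′(x) = 3x². Iterate:
  r_0 = 6 (mod 7)
  r_1 = 6 (mod 49)
  r_2 = 104 (mod 343)
Final: r = 104 with f(r) ≡ 0 mod 7^3.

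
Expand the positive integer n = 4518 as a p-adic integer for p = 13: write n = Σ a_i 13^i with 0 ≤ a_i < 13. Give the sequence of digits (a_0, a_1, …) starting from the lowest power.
(a_0, a_1, …) = (7, 9, 0, 2)

Repeated division by 13 gives the digits low-to-high: 4518 = 7 + 9·13^1 + 2·13^3. Digit sequence: (7, 9, 0, 2).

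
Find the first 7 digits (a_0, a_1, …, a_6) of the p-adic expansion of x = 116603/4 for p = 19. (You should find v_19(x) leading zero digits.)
(a_0, …, a_6) = (0, 0, 0, 9, 14, 4, 14)

v_19(116603/4) = 3, so a_0 = ... = a_2 = 0. Factor out: x = 19^3 · u with u = 17/4 a unit in ℤ_19. Expand u iteratively via a_{v+i} = u_i mod 19, u_{i+1} = (u_i − a_{v+i})/19:
  u_0 = 17/4;  a_3 = 9;  u_1 = (u_0 − 9)/19 = -1/4
  u_1 = -1/4;  a_4 = 14;  u_2 = (u_1 − 14)/19 = -3/4
  u_2 = -3/4;  a_5 = 4;  u_3 = (u_2 − 4)/19 = -1/4
  u_3 = -1/4;  a_6 = 14;  u_4 = (u_3 − 14)/19 = -3/4
Digits: (0, 0, 0, 9, 14, 4, 14).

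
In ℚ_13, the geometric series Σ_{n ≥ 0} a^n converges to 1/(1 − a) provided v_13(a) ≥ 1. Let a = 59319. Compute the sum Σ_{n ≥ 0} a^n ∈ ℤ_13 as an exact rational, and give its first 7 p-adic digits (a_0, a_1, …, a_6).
Σ a^n = 1/(1 − a) = -1/59318;  first 7 digits = (1, 0, 0, 1, 2, 0, 1)

v_13(a) = 3 ≥ 1, so the series converges in ℤ_13 to 1/(1 − a) = 1/(1 − 59319) = -1/59318. Expand this rational in ℤ_13: compute digits iteratively via d_i = x_i mod 13, x_{i+1} = (x_i − d_i)/13. The first 7 digits are (1, 0, 0, 1, 2, 0, 1).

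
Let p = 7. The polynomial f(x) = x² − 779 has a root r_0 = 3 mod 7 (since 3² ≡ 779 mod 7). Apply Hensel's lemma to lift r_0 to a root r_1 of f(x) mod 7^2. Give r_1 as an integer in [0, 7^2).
r_1 = 17 (mod 49)

Hensel's recurrence: r_{i+1} = r_i − f(r_i)·(f′(r_i))^{-1} mod 7^{i+2}, with f′(x) = 2x. Iterate:
  r_0 = 3 (mod 7)
  r_1 = 17 (mod 49)
Final: r_1 = 17, and one checks f(r_1) ≡ 0 mod 7^2.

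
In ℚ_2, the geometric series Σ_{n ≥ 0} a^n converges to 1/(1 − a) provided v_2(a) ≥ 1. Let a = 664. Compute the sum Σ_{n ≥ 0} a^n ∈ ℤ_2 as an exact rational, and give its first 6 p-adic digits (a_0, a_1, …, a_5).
Σ a^n = 1/(1 − a) = -1/663;  first 6 digits = (1, 0, 0, 1, 1, 0)

v_2(a) = 3 ≥ 1, so the series converges in ℤ_2 to 1/(1 − a) = 1/(1 − 664) = -1/663. Expand this rational in ℤ_2: compute digits iteratively via d_i = x_i mod 2, x_{i+1} = (x_i − d_i)/2. The first 6 digits are (1, 0, 0, 1, 1, 0).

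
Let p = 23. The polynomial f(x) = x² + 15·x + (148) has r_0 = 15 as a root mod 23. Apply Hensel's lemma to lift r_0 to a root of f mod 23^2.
r_1 = 84 (mod 529)

Hensel: r_{i+1} = r_i − f(r_i)·(f′(r_i))^{-1} mod 23^{i+2}, f′(x) = 2x + 15. Iterate:
  r_0 = 15 (mod 23)
  r_1 = 84 (mod 529)
Final: r = 84 satisfies f(r) ≡ 0 mod 23^2.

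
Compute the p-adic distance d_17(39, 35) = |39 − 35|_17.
d_17(39, 35) = 1

Step 1 — x − y = 39 − 35 = 4. Step 2 — v_17(4) = 0 (factor: 4 = (17^0 · 4); the sign does not affect v_p). Step 3 — |x − y|_17 = 17^{0} = 1.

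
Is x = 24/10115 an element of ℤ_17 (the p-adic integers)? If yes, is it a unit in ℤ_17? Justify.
x ∉ ℤ_17 (v_17(x) = -2 < 0)

ℤ_17 = {x ∈ ℚ_17 : v_17(x) ≥ 0} and ℤ_17^× = {x ∈ ℤ_17 : v_17(x) = 0}. Here v_17(24/10115) = v_17(num) − v_17(den) = -2; compare against these criteria.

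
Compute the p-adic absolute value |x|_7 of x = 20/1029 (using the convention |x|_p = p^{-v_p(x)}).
|20/1029|_7 = 343

Step 1 — compute v_7(x) by factoring powers of 7 out of the numerator and denominator: v_7(20/1029) = -3. Step 2 — apply |x|_p = p^{-v_p(x)} = 7^{3} = 343.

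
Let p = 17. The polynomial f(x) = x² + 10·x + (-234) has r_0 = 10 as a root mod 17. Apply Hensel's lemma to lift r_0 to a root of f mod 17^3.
r_2 = 3325 (mod 4913)

Hensel: r_{i+1} = r_i − f(r_i)·(f′(r_i))^{-1} mod 17^{i+2}, f′(x) = 2x + 10. Iterate:
  r_0 = 10 (mod 17)
  r_1 = 146 (mod 289)
  r_2 = 3325 (mod 4913)
Final: r = 3325 satisfies f(r) ≡ 0 mod 17^3.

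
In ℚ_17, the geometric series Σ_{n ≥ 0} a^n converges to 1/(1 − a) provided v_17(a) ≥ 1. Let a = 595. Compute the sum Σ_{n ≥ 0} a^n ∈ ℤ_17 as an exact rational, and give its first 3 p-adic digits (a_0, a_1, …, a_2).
Σ a^n = 1/(1 − a) = -1/594;  first 3 digits = (1, 1, 3)

v_17(a) = 1 ≥ 1, so the series converges in ℤ_17 to 1/(1 − a) = 1/(1 − 595) = -1/594. Expand this rational in ℤ_17: compute digits iteratively via d_i = x_i mod 17, x_{i+1} = (x_i − d_i)/17. The first 3 digits are (1, 1, 3).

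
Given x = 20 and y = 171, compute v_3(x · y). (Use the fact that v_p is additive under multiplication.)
v_3(3420) = 2

v_p(x) = 0 (factor: 20 = 3^0 · 20); v_p(y) = 2 (factor: 171 = 3^2 · 19). Additivity: v_p(xy) = v_p(x) + v_p(y) = 0 + 2 = 2. (Direct check: xy = 3420 = 3^2 · (380).)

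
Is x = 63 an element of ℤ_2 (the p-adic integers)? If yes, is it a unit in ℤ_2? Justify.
x ∈ ℤ_2^× (unit); v_2(x) = 0

ℤ_2 = {x ∈ ℚ_2 : v_2(x) ≥ 0} and ℤ_2^× = {x ∈ ℤ_2 : v_2(x) = 0}. Here v_2(63) = v_2(num) − v_2(den) = 0; compare against these criteria.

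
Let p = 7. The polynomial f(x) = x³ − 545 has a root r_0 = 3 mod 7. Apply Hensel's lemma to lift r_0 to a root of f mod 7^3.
r_2 = 269 (mod 343)

Hensel: r_{i+1} = r_i − f(r_i)/f′(r_i) mod 7^{i+2}, where f′(x) = 3x². Iterate:
  r_0 = 3 (mod 7)
  r_1 = 24 (mod 49)
  r_2 = 269 (mod 343)
Final: r = 269 with f(r) ≡ 0 mod 7^3.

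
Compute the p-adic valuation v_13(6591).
v_13(6591) = 3

v_13(n) is the largest exponent k such that 13^k divides n. Factor out: 6591 = 13^3 · 3. (Sign doesn't affect v_p.) So v_13(6591) = 3.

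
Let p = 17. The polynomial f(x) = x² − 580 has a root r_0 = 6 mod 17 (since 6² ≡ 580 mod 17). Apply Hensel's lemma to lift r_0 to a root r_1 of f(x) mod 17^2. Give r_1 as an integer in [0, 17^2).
r_1 = 244 (mod 289)

Hensel's recurrence: r_{i+1} = r_i − f(r_i)·(f′(r_i))^{-1} mod 17^{i+2}, with f′(x) = 2x. Iterate:
  r_0 = 6 (mod 17)
  r_1 = 244 (mod 289)
Final: r_1 = 244, and one checks f(r_1) ≡ 0 mod 17^2.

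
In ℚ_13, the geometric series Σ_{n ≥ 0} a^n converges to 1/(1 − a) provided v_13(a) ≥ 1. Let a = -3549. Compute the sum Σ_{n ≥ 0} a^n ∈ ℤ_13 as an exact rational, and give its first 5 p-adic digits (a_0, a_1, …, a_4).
Σ a^n = 1/(1 − a) = 1/3550;  first 5 digits = (1, 0, 5, 11, 11)

v_13(a) = 2 ≥ 1, so the series converges in ℤ_13 to 1/(1 − a) = 1/(1 − (-3549)) = 1/3550. Expand this rational in ℤ_13: compute digits iteratively via d_i = x_i mod 13, x_{i+1} = (x_i − d_i)/13. The first 5 digits are (1, 0, 5, 11, 11).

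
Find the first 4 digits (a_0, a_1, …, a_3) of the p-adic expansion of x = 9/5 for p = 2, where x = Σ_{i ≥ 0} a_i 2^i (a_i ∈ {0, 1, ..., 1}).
(a_0, …, a_3) = (1, 0, 1, 0)

v_2(9/5) = 0 (numerator and denominator both coprime to 2), so x ∈ ℤ_2^×. Compute digits iteratively via a_i = x_i mod 2, x_{i+1} = (x_i − a_i)/2, with x_0 = x:
  x_0 = 9/5;  a_0 = 1;  x_1 = (x_0 − 1)/2 = 2/5
  x_1 = 2/5;  a_1 = 0;  x_2 = (x_1 − 0)/2 = 1/5
  x_2 = 1/5;  a_2 = 1;  x_3 = (x_2 − 1)/2 = -2/5
  x_3 = -2/5;  a_3 = 0;  x_4 = (x_3 − 0)/2 = -1/5
Digits: (1, 0, 1, 0).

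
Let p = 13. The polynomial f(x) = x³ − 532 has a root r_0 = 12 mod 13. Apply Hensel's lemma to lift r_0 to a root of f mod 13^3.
r_2 = 740 (mod 2197)

Hensel: r_{i+1} = r_i − f(r_i)/f′(r_i) mod 13^{i+2}, where f′(x) = 3x². Iterate:
  r_0 = 12 (mod 13)
  r_1 = 64 (mod 169)
  r_2 = 740 (mod 2197)
Final: r = 740 with f(r) ≡ 0 mod 13^3.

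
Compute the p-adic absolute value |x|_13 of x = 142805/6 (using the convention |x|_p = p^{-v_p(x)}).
|142805/6|_13 = 1/28561

Step 1 — compute v_13(x) by factoring powers of 13 out of the numerator and denominator: v_13(142805/6) = 4. Step 2 — apply |x|_p = p^{-v_p(x)} = 13^{-4} = 1/28561.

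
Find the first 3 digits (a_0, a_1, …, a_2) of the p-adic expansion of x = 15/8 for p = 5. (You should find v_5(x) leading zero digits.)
(a_0, …, a_2) = (0, 1, 3)

v_5(15/8) = 1, so a_0 = ... = a_0 = 0. Factor out: x = 5^1 · u with u = 3/8 a unit in ℤ_5. Expand u iteratively via a_{v+i} = u_i mod 5, u_{i+1} = (u_i − a_{v+i})/5:
  u_0 = 3/8;  a_1 = 1;  u_1 = (u_0 − 1)/5 = -1/8
  u_1 = -1/8;  a_2 = 3;  u_2 = (u_1 − 3)/5 = -5/8
Digits: (0, 1, 3).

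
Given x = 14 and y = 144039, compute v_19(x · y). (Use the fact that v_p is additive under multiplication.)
v_19(2016546) = 3

v_p(x) = 0 (factor: 14 = 19^0 · 14); v_p(y) = 3 (factor: 144039 = 19^3 · 21). Additivity: v_p(xy) = v_p(x) + v_p(y) = 0 + 3 = 3. (Direct check: xy = 2016546 = 19^3 · (294).)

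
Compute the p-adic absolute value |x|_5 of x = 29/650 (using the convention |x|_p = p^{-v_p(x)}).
|29/650|_5 = 25

Step 1 — compute v_5(x) by factoring powers of 5 out of the numerator and denominator: v_5(29/650) = -2. Step 2 — apply |x|_p = p^{-v_p(x)} = 5^{2} = 25.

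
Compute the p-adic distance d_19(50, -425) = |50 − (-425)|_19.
d_19(50, -425) = 1/19

Step 1 — x − y = 50 − (-425) = 475. Step 2 — v_19(475) = 1 (factor: 475 = (19^1 · 25); the sign does not affect v_p). Step 3 — |x − y|_19 = 19^{-1} = 1/19.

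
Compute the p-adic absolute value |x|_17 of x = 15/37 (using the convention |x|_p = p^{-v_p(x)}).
|15/37|_17 = 1

Step 1 — compute v_17(x) by factoring powers of 17 out of the numerator and denominator: v_17(15/37) = 0. Step 2 — apply |x|_p = p^{-v_p(x)} = 17^{0} = 1.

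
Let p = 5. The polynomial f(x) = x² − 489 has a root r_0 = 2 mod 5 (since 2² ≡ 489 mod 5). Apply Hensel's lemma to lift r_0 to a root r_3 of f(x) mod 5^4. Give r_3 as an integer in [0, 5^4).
r_3 = 317 (mod 625)

Hensel's recurrence: r_{i+1} = r_i − f(r_i)·(f′(r_i))^{-1} mod 5^{i+2}, with f′(x) = 2x. Iterate:
  r_0 = 2 (mod 5)
  r_1 = 17 (mod 25)
  r_2 = 67 (mod 125)
  r_3 = 317 (mod 625)
Final: r_3 = 317, and one checks f(r_3) ≡ 0 mod 5^4.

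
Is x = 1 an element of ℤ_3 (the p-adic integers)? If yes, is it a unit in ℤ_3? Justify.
x ∈ ℤ_3^× (unit); v_3(x) = 0

ℤ_3 = {x ∈ ℚ_3 : v_3(x) ≥ 0} and ℤ_3^× = {x ∈ ℤ_3 : v_3(x) = 0}. Here v_3(1) = v_3(num) − v_3(den) = 0; compare against these criteria.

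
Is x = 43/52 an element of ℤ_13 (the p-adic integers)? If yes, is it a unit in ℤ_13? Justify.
x ∉ ℤ_13 (v_13(x) = -1 < 0)

ℤ_13 = {x ∈ ℚ_13 : v_13(x) ≥ 0} and ℤ_13^× = {x ∈ ℤ_13 : v_13(x) = 0}. Here v_13(43/52) = v_13(num) − v_13(den) = -1; compare against these criteria.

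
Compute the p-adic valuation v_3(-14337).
v_3(-14337) = 5

v_3(n) is the largest exponent k such that 3^k divides n. Factor out: -14337 = -3^5 · 59. (Sign doesn't affect v_p.) So v_3(-14337) = 5.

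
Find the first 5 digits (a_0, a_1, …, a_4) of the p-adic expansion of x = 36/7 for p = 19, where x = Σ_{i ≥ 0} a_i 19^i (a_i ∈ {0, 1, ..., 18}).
(a_0, …, a_4) = (16, 13, 2, 8, 5)

v_19(36/7) = 0 (numerator and denominator both coprime to 19), so x ∈ ℤ_19^×. Compute digits iteratively via a_i = x_i mod 19, x_{i+1} = (x_i − a_i)/19, with x_0 = x:
  x_0 = 36/7;  a_0 = 16;  x_1 = (x_0 − 16)/19 = -4/7
  x_1 = -4/7;  a_1 = 13;  x_2 = (x_1 − 13)/19 = -5/7
  x_2 = -5/7;  a_2 = 2;  x_3 = (x_2 − 2)/19 = -1/7
  x_3 = -1/7;  a_3 = 8;  x_4 = (x_3 − 8)/19 = -3/7
  x_4 = -3/7;  a_4 = 5;  x_5 = (x_4 − 5)/19 = -2/7
Digits: (16, 13, 2, 8, 5).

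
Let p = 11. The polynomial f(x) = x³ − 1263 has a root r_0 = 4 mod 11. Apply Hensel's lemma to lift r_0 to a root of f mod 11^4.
r_3 = 5053 (mod 14641)

Hensel: r_{i+1} = r_i − f(r_i)/f′(r_i) mod 11^{i+2}, where f′(x) = 3x². Iterate:
  r_0 = 4 (mod 11)
  r_1 = 92 (mod 121)
  r_2 = 1060 (mod 1331)
  r_3 = 5053 (mod 14641)
Final: r = 5053 with f(r) ≡ 0 mod 11^4.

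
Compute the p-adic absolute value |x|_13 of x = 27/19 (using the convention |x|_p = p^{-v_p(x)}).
|27/19|_13 = 1

Step 1 — compute v_13(x) by factoring powers of 13 out of the numerator and denominator: v_13(27/19) = 0. Step 2 — apply |x|_p = p^{-v_p(x)} = 13^{0} = 1.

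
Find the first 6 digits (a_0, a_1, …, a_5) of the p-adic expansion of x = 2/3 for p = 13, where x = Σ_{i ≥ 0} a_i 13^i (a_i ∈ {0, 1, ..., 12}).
(a_0, …, a_5) = (5, 4, 4, 4, 4, 4)

v_13(2/3) = 0 (numerator and denominator both coprime to 13), so x ∈ ℤ_13^×. Compute digits iteratively via a_i = x_i mod 13, x_{i+1} = (x_i − a_i)/13, with x_0 = x:
  x_0 = 2/3;  a_0 = 5;  x_1 = (x_0 − 5)/13 = -1/3
  x_1 = -1/3;  a_1 = 4;  x_2 = (x_1 − 4)/13 = -1/3
  x_2 = -1/3;  a_2 = 4;  x_3 = (x_2 − 4)/13 = -1/3
  x_3 = -1/3;  a_3 = 4;  x_4 = (x_3 − 4)/13 = -1/3
  x_4 = -1/3;  a_4 = 4;  x_5 = (x_4 − 4)/13 = -1/3
  x_5 = -1/3;  a_5 = 4;  x_6 = (x_5 − 4)/13 = -1/3
Digits: (5, 4, 4, 4, 4, 4).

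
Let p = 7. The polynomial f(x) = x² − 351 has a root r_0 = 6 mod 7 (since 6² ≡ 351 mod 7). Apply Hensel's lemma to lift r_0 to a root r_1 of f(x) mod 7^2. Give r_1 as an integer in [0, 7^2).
r_1 = 20 (mod 49)

Hensel's recurrence: r_{i+1} = r_i − f(r_i)·(f′(r_i))^{-1} mod 7^{i+2}, with f′(x) = 2x. Iterate:
  r_0 = 6 (mod 7)
  r_1 = 20 (mod 49)
Final: r_1 = 20, and one checks f(r_1) ≡ 0 mod 7^2.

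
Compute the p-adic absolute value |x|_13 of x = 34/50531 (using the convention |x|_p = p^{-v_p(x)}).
|34/50531|_13 = 2197

Step 1 — compute v_13(x) by factoring powers of 13 out of the numerator and denominator: v_13(34/50531) = -3. Step 2 — apply |x|_p = p^{-v_p(x)} = 13^{3} = 2197.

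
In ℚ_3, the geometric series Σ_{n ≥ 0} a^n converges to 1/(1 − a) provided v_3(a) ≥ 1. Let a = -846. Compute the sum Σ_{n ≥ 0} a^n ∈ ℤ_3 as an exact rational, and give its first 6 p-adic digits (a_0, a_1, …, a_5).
Σ a^n = 1/(1 − a) = 1/847;  first 6 digits = (1, 0, 2, 1, 2, 1)

v_3(a) = 2 ≥ 1, so the series converges in ℤ_3 to 1/(1 − a) = 1/(1 − (-846)) = 1/847. Expand this rational in ℤ_3: compute digits iteratively via d_i = x_i mod 3, x_{i+1} = (x_i − d_i)/3. The first 6 digits are (1, 0, 2, 1, 2, 1).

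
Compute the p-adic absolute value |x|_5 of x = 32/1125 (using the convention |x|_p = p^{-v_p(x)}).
|32/1125|_5 = 125

Step 1 — compute v_5(x) by factoring powers of 5 out of the numerator and denominator: v_5(32/1125) = -3. Step 2 — apply |x|_p = p^{-v_p(x)} = 5^{3} = 125.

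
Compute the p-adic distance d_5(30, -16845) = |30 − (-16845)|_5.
d_5(30, -16845) = 1/625

Step 1 — x − y = 30 − (-16845) = 16875. Step 2 — v_5(16875) = 4 (factor: 16875 = (5^4 · 27); the sign does not affect v_p). Step 3 — |x − y|_5 = 5^{-4} = 1/625.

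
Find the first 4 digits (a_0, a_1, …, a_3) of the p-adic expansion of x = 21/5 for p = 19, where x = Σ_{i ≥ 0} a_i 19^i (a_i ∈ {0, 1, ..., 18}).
(a_0, …, a_3) = (8, 15, 3, 15)

v_19(21/5) = 0 (numerator and denominator both coprime to 19), so x ∈ ℤ_19^×. Compute digits iteratively via a_i = x_i mod 19, x_{i+1} = (x_i − a_i)/19, with x_0 = x:
  x_0 = 21/5;  a_0 = 8;  x_1 = (x_0 − 8)/19 = -1/5
  x_1 = -1/5;  a_1 = 15;  x_2 = (x_1 − 15)/19 = -4/5
  x_2 = -4/5;  a_2 = 3;  x_3 = (x_2 − 3)/19 = -1/5
  x_3 = -1/5;  a_3 = 15;  x_4 = (x_3 − 15)/19 = -4/5
Digits: (8, 15, 3, 15).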